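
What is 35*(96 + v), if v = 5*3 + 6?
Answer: 4095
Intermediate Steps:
v = 21 (v = 15 + 6 = 21)
35*(96 + v) = 35*(96 + 21) = 35*117 = 4095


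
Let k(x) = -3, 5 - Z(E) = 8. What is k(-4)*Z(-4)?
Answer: 9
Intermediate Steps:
Z(E) = -3 (Z(E) = 5 - 1*8 = 5 - 8 = -3)
k(-4)*Z(-4) = -3*(-3) = 9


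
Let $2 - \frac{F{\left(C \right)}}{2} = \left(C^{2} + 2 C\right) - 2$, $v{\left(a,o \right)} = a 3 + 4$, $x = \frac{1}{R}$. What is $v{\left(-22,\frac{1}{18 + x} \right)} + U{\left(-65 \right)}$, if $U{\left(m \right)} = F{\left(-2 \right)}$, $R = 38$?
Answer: $-54$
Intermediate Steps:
$x = \frac{1}{38} \approx 0.026316$
$v{\left(a,o \right)} = 4 + 3 a$ ($v{\left(a,o \right)} = 3 a + 4 = 4 + 3 a$)
$F{\left(C \right)} = 8 - 4 C - 2 C^{2}$ ($F{\left(C \right)} = 4 - 2 \left(\left(C^{2} + 2 C\right) - 2\right) = 4 - 2 \left(-2 + C^{2} + 2 C\right) = 4 - \left(-4 + 2 C^{2} + 4 C\right) = 8 - 4 C - 2 C^{2}$)
$U{\left(m \right)} = 8$ ($U{\left(m \right)} = 8 - -8 - 2 \left(-2\right)^{2} = 8 + 8 - 8 = 8$)
$v{\left(-22,\frac{1}{18 + x} \right)} + U{\left(-65 \right)} = \left(4 + 3 \left(-22\right)\right) + 8 = \left(4 - 66\right) + 8 = -62 + 8 = -54$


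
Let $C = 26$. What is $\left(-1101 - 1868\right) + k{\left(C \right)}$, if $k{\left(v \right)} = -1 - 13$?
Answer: $-2983$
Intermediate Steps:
$k{\left(v \right)} = -14$
$\left(-1101 - 1868\right) + k{\left(C \right)} = \left(-1101 - 1868\right) - 14 = -2969 - 14 = -2983$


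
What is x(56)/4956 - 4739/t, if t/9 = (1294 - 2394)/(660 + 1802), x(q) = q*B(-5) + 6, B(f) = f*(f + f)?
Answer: 1205239646/1022175 ≈ 1179.1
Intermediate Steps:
B(f) = 2*f² (B(f) = f*(2*f) = 2*f²)
x(q) = 6 + 50*q (x(q) = q*(2*(-5)²) + 6 = q*(2*25) + 6 = q*50 + 6 = 50*q + 6 = 6 + 50*q)
t = -4950/1231 (t = 9*((1294 - 2394)/(660 + 1802)) = 9*(-1100/2462) = 9*(-1100*1/2462) = 9*(-550/1231) = -4950/1231 ≈ -4.0211)
x(56)/4956 - 4739/t = (6 + 50*56)/4956 - 4739/(-4950/1231) = (6 + 2800)*(1/4956) - 4739*(-1231/4950) = 2806*(1/4956) + 5833709/4950 = 1403/2478 + 5833709/4950 = 1205239646/1022175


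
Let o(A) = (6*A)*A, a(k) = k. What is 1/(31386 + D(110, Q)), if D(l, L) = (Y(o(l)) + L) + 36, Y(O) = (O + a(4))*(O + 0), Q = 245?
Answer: 1/5271082067 ≈ 1.8971e-10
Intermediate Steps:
o(A) = 6*A**2
Y(O) = O*(4 + O) (Y(O) = (O + 4)*(O + 0) = (4 + O)*O = O*(4 + O))
D(l, L) = 36 + L + 6*l**2*(4 + 6*l**2) (D(l, L) = ((6*l**2)*(4 + 6*l**2) + L) + 36 = (6*l**2*(4 + 6*l**2) + L) + 36 = (L + 6*l**2*(4 + 6*l**2)) + 36 = 36 + L + 6*l**2*(4 + 6*l**2))
1/(31386 + D(110, Q)) = 1/(31386 + (36 + 245 + 24*110**2 + 36*110**4)) = 1/(31386 + (36 + 245 + 24*12100 + 36*146410000)) = 1/(31386 + (36 + 245 + 290400 + 5270760000)) = 1/(31386 + 5271050681) = 1/5271082067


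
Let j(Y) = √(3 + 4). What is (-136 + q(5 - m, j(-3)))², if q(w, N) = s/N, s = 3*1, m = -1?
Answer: 129481/7 - 816*√7/7 ≈ 18189.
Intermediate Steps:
j(Y) = √7
s = 3
q(w, N) = 3/N
(-136 + q(5 - m, j(-3)))² = (-136 + 3/(√7))² = (-136 + 3*(√7/7))² = (-136 + 3*√7/7)²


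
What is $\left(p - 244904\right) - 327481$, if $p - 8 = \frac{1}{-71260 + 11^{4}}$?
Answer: $- \frac{32407413364}{56619} \approx -5.7238 \cdot 10^{5}$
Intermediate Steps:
$p = \frac{452951}{56619}$ ($p = 8 + \frac{1}{-71260 + 11^{4}} = 8 + \frac{1}{-71260 + 14641} = 8 + \frac{1}{-56619} = 8 - \frac{1}{56619} = \frac{452951}{56619} \approx 8.0$)
$\left(p - 244904\right) - 327481 = \left(\frac{452951}{56619} - 244904\right) - 327481 = - \frac{13865766625}{56619} - 327481 = - \frac{32407413364}{56619}$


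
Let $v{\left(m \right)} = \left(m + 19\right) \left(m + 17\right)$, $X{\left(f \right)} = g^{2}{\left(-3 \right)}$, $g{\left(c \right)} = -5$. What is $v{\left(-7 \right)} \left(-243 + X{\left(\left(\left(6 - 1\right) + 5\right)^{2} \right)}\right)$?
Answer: $-26160$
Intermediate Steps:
$X{\left(f \right)} = 25$ ($X{\left(f \right)} = \left(-5\right)^{2} = 25$)
$v{\left(m \right)} = \left(17 + m\right) \left(19 + m\right)$ ($v{\left(m \right)} = \left(19 + m\right) \left(17 + m\right) = \left(17 + m\right) \left(19 + m\right)$)
$v{\left(-7 \right)} \left(-243 + X{\left(\left(\left(6 - 1\right) + 5\right)^{2} \right)}\right) = \left(323 + \left(-7\right)^{2} + 36 \left(-7\right)\right) \left(-243 + 25\right) = \left(323 + 49 - 252\right) \left(-218\right) = 120 \left(-218\right) = -26160$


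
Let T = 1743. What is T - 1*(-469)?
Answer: 2212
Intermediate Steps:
T - 1*(-469) = 1743 - 1*(-469) = 1743 + 469 = 2212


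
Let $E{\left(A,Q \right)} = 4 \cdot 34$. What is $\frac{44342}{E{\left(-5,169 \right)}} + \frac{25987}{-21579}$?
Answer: $\frac{476660893}{1467372} \approx 324.84$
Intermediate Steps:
$E{\left(A,Q \right)} = 136$
$\frac{44342}{E{\left(-5,169 \right)}} + \frac{25987}{-21579} = \frac{44342}{136} + \frac{25987}{-21579} = 44342 \cdot \frac{1}{136} + 25987 \left(- \frac{1}{21579}\right) = \frac{22171}{68} - \frac{25987}{21579} = \frac{476660893}{1467372}$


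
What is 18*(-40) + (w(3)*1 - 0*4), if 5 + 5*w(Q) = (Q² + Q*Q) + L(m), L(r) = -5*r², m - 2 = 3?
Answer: -3712/5 ≈ -742.40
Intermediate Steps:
m = 5 (m = 2 + 3 = 5)
w(Q) = -26 + 2*Q²/5 (w(Q) = -1 + ((Q² + Q*Q) - 5*5²)/5 = -1 + ((Q² + Q²) - 5*25)/5 = -1 + (2*Q² - 125)/5 = -1 + (-125 + 2*Q²)/5 = -1 + (-25 + 2*Q²/5) = -26 + 2*Q²/5)
18*(-40) + (w(3)*1 - 0*4) = 18*(-40) + ((-26 + (⅖)*3²)*1 - 0*4) = -720 + ((-26 + (⅖)*9)*1 - 1*0) = -720 + ((-26 + 18/5)*1 + 0) = -720 + (-112/5*1 + 0) = -720 + (-112/5 + 0) = -720 - 112/5 = -3712/5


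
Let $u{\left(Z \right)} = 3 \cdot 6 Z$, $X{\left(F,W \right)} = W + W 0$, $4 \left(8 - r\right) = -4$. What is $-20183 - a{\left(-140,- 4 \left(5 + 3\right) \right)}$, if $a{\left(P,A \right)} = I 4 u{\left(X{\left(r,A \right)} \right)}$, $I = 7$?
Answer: $-4055$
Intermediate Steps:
$r = 9$ ($r = 8 - -1 = 8 + 1 = 9$)
$X{\left(F,W \right)} = W$ ($X{\left(F,W \right)} = W + 0 = W$)
$u{\left(Z \right)} = 18 Z$
$a{\left(P,A \right)} = 504 A$ ($a{\left(P,A \right)} = 7 \cdot 4 \cdot 18 A = 28 \cdot 18 A = 504 A$)
$-20183 - a{\left(-140,- 4 \left(5 + 3\right) \right)} = -20183 - 504 \left(- 4 \left(5 + 3\right)\right) = -20183 - 504 \left(\left(-4\right) 8\right) = -20183 - 504 \left(-32\right) = -20183 - -16128 = -20183 + 16128 = -4055$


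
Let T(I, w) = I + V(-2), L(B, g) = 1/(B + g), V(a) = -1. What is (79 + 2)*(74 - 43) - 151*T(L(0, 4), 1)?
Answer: 10497/4 ≈ 2624.3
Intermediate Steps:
T(I, w) = -1 + I (T(I, w) = I - 1 = -1 + I)
(79 + 2)*(74 - 43) - 151*T(L(0, 4), 1) = (79 + 2)*(74 - 43) - 151*(-1 + 1/(0 + 4)) = 81*31 - 151*(-1 + 1/4) = 2511 - 151*(-1 + 1/4) = 2511 - 151*(-3/4) = 2511 + 453/4 = 10497/4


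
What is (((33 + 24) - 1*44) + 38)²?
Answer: 2601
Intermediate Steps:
(((33 + 24) - 1*44) + 38)² = ((57 - 44) + 38)² = (13 + 38)² = 51² = 2601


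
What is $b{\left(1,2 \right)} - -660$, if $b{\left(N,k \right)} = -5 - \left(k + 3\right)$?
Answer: $650$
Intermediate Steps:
$b{\left(N,k \right)} = -8 - k$ ($b{\left(N,k \right)} = -5 - \left(3 + k\right) = -8 - k$)
$b{\left(1,2 \right)} - -660 = \left(-8 - 2\right) - -660 = \left(-8 - 2\right) + 660 = -10 + 660 = 650$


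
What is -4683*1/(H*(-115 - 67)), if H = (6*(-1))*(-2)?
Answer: 223/104 ≈ 2.1442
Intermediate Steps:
H = 12 (H = -6*(-2) = 12)
-4683*1/(H*(-115 - 67)) = -4683*1/(12*(-115 - 67)) = -4683/(12*(-182)) = -4683/(-2184) = -4683*(-1/2184) = 223/104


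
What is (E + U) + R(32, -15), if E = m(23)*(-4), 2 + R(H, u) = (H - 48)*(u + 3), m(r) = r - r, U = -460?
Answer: -270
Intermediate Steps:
m(r) = 0
R(H, u) = -2 + (-48 + H)*(3 + u) (R(H, u) = -2 + (H - 48)*(u + 3) = -2 + (-48 + H)*(3 + u))
E = 0 (E = 0*(-4) = 0)
(E + U) + R(32, -15) = (0 - 460) + (-146 - 48*(-15) + 3*32 + 32*(-15)) = -460 + (-146 + 720 + 96 - 480) = -460 + 190 = -270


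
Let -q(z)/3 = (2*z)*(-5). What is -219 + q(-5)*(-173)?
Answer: 25731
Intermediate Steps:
q(z) = 30*z (q(z) = -3*2*z*(-5) = -(-30)*z = 30*z)
-219 + q(-5)*(-173) = -219 + (30*(-5))*(-173) = -219 - 150*(-173) = -219 + 25950 = 25731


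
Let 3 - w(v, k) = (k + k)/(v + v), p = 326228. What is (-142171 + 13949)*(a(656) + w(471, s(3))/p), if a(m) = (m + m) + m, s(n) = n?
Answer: -52968625385449/209909 ≈ -2.5234e+8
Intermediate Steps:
w(v, k) = 3 - k/v (w(v, k) = 3 - (k + k)/(v + v) = 3 - 2*k/(2*v) = 3 - 2*k*1/(2*v) = 3 - k/v)
a(m) = 3*m (a(m) = 2*m + m = 3*m)
(-142171 + 13949)*(a(656) + w(471, s(3))/p) = (-142171 + 13949)*(3*656 + (3 - 1*3/471)/326228) = -128222*(1968 + (3 - 1*3*1/471)*(1/326228)) = -128222*(1968 + (3 - 1/157)*(1/326228)) = -128222*(1968 + (470/157)*(1/326228)) = -128222*(1968 + 235/25608898) = -128222*50398311499/25608898 = -52968625385449/209909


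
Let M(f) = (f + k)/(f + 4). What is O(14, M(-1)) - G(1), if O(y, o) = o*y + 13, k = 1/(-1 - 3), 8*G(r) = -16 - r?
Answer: 223/24 ≈ 9.2917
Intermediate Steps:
G(r) = -2 - r/8 (G(r) = (-16 - r)/8 = -2 - r/8)
k = -¼ (k = 1/(-4) = -¼ ≈ -0.25000)
M(f) = (-¼ + f)/(4 + f) (M(f) = (f - ¼)/(f + 4) = (-¼ + f)/(4 + f))
O(y, o) = 13 + o*y
O(14, M(-1)) - G(1) = (13 + ((-¼ - 1)/(4 - 1))*14) - (-2 - ⅛*1) = (13 + (-5/4/3)*14) - (-2 - ⅛) = (13 + ((⅓)*(-5/4))*14) - 1*(-17/8) = (13 - 5/12*14) + 17/8 = (13 - 35/6) + 17/8 = 43/6 + 17/8 = 223/24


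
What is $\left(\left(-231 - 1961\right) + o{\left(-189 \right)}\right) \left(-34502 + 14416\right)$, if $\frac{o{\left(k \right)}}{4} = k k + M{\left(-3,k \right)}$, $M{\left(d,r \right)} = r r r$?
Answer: $539598017024$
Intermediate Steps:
$M{\left(d,r \right)} = r^{3}$ ($M{\left(d,r \right)} = r^{2} r = r^{3}$)
$o{\left(k \right)} = 4 k^{2} + 4 k^{3}$ ($o{\left(k \right)} = 4 \left(k k + k^{3}\right) = 4 \left(k^{2} + k^{3}\right) = 4 k^{2} + 4 k^{3}$)
$\left(\left(-231 - 1961\right) + o{\left(-189 \right)}\right) \left(-34502 + 14416\right) = \left(\left(-231 - 1961\right) + 4 \left(-189\right)^{2} \left(1 - 189\right)\right) \left(-34502 + 14416\right) = \left(-2192 + 4 \cdot 35721 \left(-188\right)\right) \left(-20086\right) = \left(-2192 - 26862192\right) \left(-20086\right) = \left(-26864384\right) \left(-20086\right) = 539598017024$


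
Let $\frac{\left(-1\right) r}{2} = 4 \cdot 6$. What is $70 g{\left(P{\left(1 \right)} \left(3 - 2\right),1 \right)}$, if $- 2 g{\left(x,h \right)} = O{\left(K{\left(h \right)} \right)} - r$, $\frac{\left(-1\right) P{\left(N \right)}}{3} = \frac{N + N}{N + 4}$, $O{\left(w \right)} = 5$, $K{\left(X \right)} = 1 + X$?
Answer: $-1855$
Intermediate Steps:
$P{\left(N \right)} = - \frac{6 N}{4 + N}$ ($P{\left(N \right)} = - 3 \frac{N + N}{N + 4} = - 3 \frac{2 N}{4 + N} = - \frac{6 N}{4 + N}$)
$r = -48$ ($r = - 2 \cdot 4 \cdot 6 = \left(-2\right) 24 = -48$)
$g{\left(x,h \right)} = - \frac{53}{2}$ ($g{\left(x,h \right)} = - \frac{5 - -48}{2} = - \frac{5 + 48}{2} = \left(- \frac{1}{2}\right) 53 = - \frac{53}{2}$)
$70 g{\left(P{\left(1 \right)} \left(3 - 2\right),1 \right)} = 70 \left(- \frac{53}{2}\right) = -1855$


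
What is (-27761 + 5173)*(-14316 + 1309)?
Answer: 293802116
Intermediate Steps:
(-27761 + 5173)*(-14316 + 1309) = -22588*(-13007) = 293802116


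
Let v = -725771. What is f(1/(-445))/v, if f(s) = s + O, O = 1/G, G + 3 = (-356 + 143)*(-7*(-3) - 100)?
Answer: 16379/5433615230280 ≈ 3.0144e-9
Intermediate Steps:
G = 16824 (G = -3 + (-356 + 143)*(-7*(-3) - 100) = -3 - 213*(21 - 100) = -3 - 213*(-79) = -3 + 16827 = 16824)
O = 1/16824 ≈ 5.9439e-5
f(s) = 1/16824 + s (f(s) = s + 1/16824 = 1/16824 + s)
f(1/(-445))/v = (1/16824 + 1/(-445))/(-725771) = (1/16824 - 1/445)*(-1/725771) = -16379/7486680*(-1/725771) = 16379/5433615230280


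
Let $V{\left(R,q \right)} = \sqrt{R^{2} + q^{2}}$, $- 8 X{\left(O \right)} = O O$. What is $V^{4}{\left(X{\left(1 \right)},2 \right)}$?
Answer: $\frac{66049}{4096} \approx 16.125$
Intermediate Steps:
$X{\left(O \right)} = - \frac{O^{2}}{8}$ ($X{\left(O \right)} = - \frac{O O}{8} = - \frac{O^{2}}{8}$)
$V^{4}{\left(X{\left(1 \right)},2 \right)} = \left(\sqrt{\left(- \frac{1^{2}}{8}\right)^{2} + 2^{2}}\right)^{4} = \left(\sqrt{\left(\left(- \frac{1}{8}\right) 1\right)^{2} + 4}\right)^{4} = \left(\sqrt{\left(- \frac{1}{8}\right)^{2} + 4}\right)^{4} = \left(\sqrt{\frac{1}{64} + 4}\right)^{4} = \left(\sqrt{\frac{257}{64}}\right)^{4} = \left(\frac{\sqrt{257}}{8}\right)^{4} = \frac{66049}{4096}$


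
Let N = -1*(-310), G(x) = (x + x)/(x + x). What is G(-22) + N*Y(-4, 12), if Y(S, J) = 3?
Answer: 931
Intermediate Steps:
G(x) = 1 (G(x) = (2*x)/((2*x)) = (2*x)*(1/(2*x)) = 1)
N = 310
G(-22) + N*Y(-4, 12) = 1 + 310*3 = 1 + 930 = 931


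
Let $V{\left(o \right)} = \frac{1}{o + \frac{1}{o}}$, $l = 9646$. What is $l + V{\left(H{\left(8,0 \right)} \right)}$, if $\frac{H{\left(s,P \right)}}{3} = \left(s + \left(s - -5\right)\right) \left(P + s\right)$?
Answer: $\frac{2450248486}{254017} \approx 9646.0$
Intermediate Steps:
$H{\left(s,P \right)} = 3 \left(5 + 2 s\right) \left(P + s\right)$ ($H{\left(s,P \right)} = 3 \left(s + \left(s - -5\right)\right) \left(P + s\right) = 3 \left(s + \left(s + 5\right)\right) \left(P + s\right) = 3 \left(s + \left(5 + s\right)\right) \left(P + s\right) = 3 \left(5 + 2 s\right) \left(P + s\right)$)
$l + V{\left(H{\left(8,0 \right)} \right)} = 9646 + \frac{6 \cdot 8^{2} + 15 \cdot 0 + 15 \cdot 8 + 6 \cdot 0 \cdot 8}{1 + \left(6 \cdot 8^{2} + 15 \cdot 0 + 15 \cdot 8 + 6 \cdot 0 \cdot 8\right)^{2}} = 9646 + \frac{6 \cdot 64 + 0 + 120 + 0}{1 + \left(6 \cdot 64 + 0 + 120 + 0\right)^{2}} = 9646 + \frac{384 + 0 + 120 + 0}{1 + \left(384 + 0 + 120 + 0\right)^{2}} = 9646 + \frac{504}{1 + 504^{2}} = 9646 + \frac{504}{1 + 254016} = 9646 + \frac{504}{254017} = \frac{2450248486}{254017}$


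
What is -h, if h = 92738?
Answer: -92738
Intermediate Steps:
-h = -1*92738 = -92738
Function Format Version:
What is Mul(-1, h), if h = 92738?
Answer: -92738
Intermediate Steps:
Mul(-1, h) = Mul(-1, 92738) = -92738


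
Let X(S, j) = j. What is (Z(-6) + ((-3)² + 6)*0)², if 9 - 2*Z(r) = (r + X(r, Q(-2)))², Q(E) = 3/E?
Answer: 35721/64 ≈ 558.14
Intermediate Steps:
Z(r) = 9/2 - (-3/2 + r)²/2 (Z(r) = 9/2 - (r + 3/(-2))²/2 = 9/2 - (r + 3*(-½))²/2 = 9/2 - (r - 3/2)²/2 = 9/2 - (-3/2 + r)²/2)
(Z(-6) + ((-3)² + 6)*0)² = ((9/2 - (-3 + 2*(-6))²/8) + ((-3)² + 6)*0)² = ((9/2 - (-3 - 12)²/8) + (9 + 6)*0)² = ((9/2 - ⅛*(-15)²) + 15*0)² = ((9/2 - ⅛*225) + 0)² = ((9/2 - 225/8) + 0)² = (-189/8 + 0)² = (-189/8)² = 35721/64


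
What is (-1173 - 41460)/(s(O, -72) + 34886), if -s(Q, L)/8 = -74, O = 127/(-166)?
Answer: -1579/1314 ≈ -1.2017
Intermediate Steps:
O = -127/166 (O = 127*(-1/166) = -127/166 ≈ -0.76506)
s(Q, L) = 592 (s(Q, L) = -8*(-74) = 592)
(-1173 - 41460)/(s(O, -72) + 34886) = (-1173 - 41460)/(592 + 34886) = -42633/35478 = -42633*1/35478 = -1579/1314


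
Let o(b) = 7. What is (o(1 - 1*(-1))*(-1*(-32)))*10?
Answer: 2240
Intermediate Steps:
(o(1 - 1*(-1))*(-1*(-32)))*10 = (7*(-1*(-32)))*10 = (7*32)*10 = 224*10 = 2240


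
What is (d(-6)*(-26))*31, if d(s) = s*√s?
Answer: 4836*I*√6 ≈ 11846.0*I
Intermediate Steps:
d(s) = s^(3/2)
(d(-6)*(-26))*31 = ((-6)^(3/2)*(-26))*31 = (-6*I*√6*(-26))*31 = (156*I*√6)*31 = 4836*I*√6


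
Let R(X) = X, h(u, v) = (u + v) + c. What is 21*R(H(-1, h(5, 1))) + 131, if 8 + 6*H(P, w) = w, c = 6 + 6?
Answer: 166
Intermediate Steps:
c = 12
h(u, v) = 12 + u + v (h(u, v) = (u + v) + 12 = 12 + u + v)
H(P, w) = -4/3 + w/6
21*R(H(-1, h(5, 1))) + 131 = 21*(-4/3 + (12 + 5 + 1)/6) + 131 = 21*(-4/3 + (⅙)*18) + 131 = 21*(-4/3 + 3) + 131 = 21*(5/3) + 131 = 35 + 131 = 166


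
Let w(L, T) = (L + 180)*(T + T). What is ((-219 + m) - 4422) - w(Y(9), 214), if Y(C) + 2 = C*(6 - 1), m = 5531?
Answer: -94554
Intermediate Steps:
Y(C) = -2 + 5*C (Y(C) = -2 + C*(6 - 1) = -2 + C*5 = -2 + 5*C)
w(L, T) = 2*T*(180 + L) (w(L, T) = (180 + L)*(2*T) = 2*T*(180 + L))
((-219 + m) - 4422) - w(Y(9), 214) = ((-219 + 5531) - 4422) - 2*214*(180 + (-2 + 5*9)) = (5312 - 4422) - 2*214*(180 + (-2 + 45)) = 890 - 2*214*(180 + 43) = 890 - 2*214*223 = 890 - 1*95444 = 890 - 95444 = -94554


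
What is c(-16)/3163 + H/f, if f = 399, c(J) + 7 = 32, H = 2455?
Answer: 7775140/1262037 ≈ 6.1608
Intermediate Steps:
c(J) = 25 (c(J) = -7 + 32 = 25)
c(-16)/3163 + H/f = 25/3163 + 2455/399 = 7775140/1262037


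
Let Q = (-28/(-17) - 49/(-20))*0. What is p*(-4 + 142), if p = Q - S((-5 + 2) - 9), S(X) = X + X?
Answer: 3312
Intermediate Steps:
S(X) = 2*X
Q = 0 (Q = (-28*(-1/17) - 49*(-1/20))*0 = (28/17 + 49/20)*0 = (1393/340)*0 = 0)
p = 24 (p = 0 - 2*((-5 + 2) - 9) = 0 - 2*(-3 - 9) = 0 - 2*(-12) = 0 - 1*(-24) = 0 + 24 = 24)
p*(-4 + 142) = 24*(-4 + 142) = 24*138 = 3312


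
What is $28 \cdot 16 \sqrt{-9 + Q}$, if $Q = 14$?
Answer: $448 \sqrt{5} \approx 1001.8$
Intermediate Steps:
$28 \cdot 16 \sqrt{-9 + Q} = 28 \cdot 16 \sqrt{-9 + 14} = 448 \sqrt{5}$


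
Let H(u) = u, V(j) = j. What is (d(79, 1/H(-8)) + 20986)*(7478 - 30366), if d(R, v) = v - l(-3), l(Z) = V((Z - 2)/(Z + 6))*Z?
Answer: -480210267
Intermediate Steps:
l(Z) = Z*(-2 + Z)/(6 + Z) (l(Z) = ((Z - 2)/(Z + 6))*Z = ((-2 + Z)/(6 + Z))*Z = Z*(-2 + Z)/(6 + Z))
d(R, v) = -5 + v (d(R, v) = v - (-3)*(-2 - 3)/(6 - 3) = v - (-3)*(-5)/3 = v - 1*5 = v - 5 = -5 + v)
(d(79, 1/H(-8)) + 20986)*(7478 - 30366) = ((-5 + 1/(-8)) + 20986)*(7478 - 30366) = ((-5 - 1/8) + 20986)*(-22888) = (-41/8 + 20986)*(-22888) = (167847/8)*(-22888) = -480210267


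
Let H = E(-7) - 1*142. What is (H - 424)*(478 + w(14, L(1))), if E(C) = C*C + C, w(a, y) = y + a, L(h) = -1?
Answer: -257284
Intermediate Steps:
w(a, y) = a + y
E(C) = C + C² (E(C) = C² + C = C + C²)
H = -100 (H = -7*(1 - 7) - 1*142 = -7*(-6) - 142 = 42 - 142 = -100)
(H - 424)*(478 + w(14, L(1))) = (-100 - 424)*(478 + (14 - 1)) = -524*(478 + 13) = -524*491 = -257284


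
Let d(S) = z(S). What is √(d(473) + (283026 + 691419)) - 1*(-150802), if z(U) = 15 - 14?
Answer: 150802 + √974446 ≈ 1.5179e+5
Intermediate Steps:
z(U) = 1
d(S) = 1
√(d(473) + (283026 + 691419)) - 1*(-150802) = √(1 + (283026 + 691419)) - 1*(-150802) = √(1 + 974445) + 150802 = √974446 + 150802 = 150802 + √974446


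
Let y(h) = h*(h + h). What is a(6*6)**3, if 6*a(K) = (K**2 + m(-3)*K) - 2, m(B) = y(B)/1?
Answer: 915498611/27 ≈ 3.3907e+7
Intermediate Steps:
y(h) = 2*h**2 (y(h) = h*(2*h) = 2*h**2)
m(B) = 2*B**2 (m(B) = (2*B**2)/1 = (2*B**2)*1 = 2*B**2)
a(K) = -1/3 + 3*K + K**2/6 (a(K) = ((K**2 + (2*(-3)**2)*K) - 2)/6 = ((K**2 + (2*9)*K) - 2)/6 = ((K**2 + 18*K) - 2)/6 = (-2 + K**2 + 18*K)/6 = -1/3 + 3*K + K**2/6)
a(6*6)**3 = (-1/3 + 3*(6*6) + (6*6)**2/6)**3 = (-1/3 + 3*36 + (1/6)*36**2)**3 = (-1/3 + 108 + (1/6)*1296)**3 = (-1/3 + 108 + 216)**3 = (971/3)**3 = 915498611/27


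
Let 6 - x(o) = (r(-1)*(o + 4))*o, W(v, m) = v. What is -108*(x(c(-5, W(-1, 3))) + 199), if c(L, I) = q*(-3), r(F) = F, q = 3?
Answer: -27000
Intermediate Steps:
c(L, I) = -9 (c(L, I) = 3*(-3) = -9)
x(o) = 6 - o*(-4 - o) (x(o) = 6 - (-(o + 4))*o = 6 - (-(4 + o))*o = 6 - (-4 - o)*o = 6 - o*(-4 - o))
-108*(x(c(-5, W(-1, 3))) + 199) = -108*((6 + (-9)**2 + 4*(-9)) + 199) = -108*((6 + 81 - 36) + 199) = -108*(51 + 199) = -108*250 = -27000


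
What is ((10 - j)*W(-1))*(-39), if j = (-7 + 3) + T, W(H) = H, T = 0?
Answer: 546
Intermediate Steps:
j = -4 (j = (-7 + 3) + 0 = -4 + 0 = -4)
((10 - j)*W(-1))*(-39) = ((10 - 1*(-4))*(-1))*(-39) = ((10 + 4)*(-1))*(-39) = (14*(-1))*(-39) = -14*(-39) = 546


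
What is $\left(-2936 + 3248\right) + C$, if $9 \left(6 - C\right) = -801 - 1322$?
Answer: $\frac{4985}{9} \approx 553.89$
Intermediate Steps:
$C = \frac{2177}{9}$ ($C = 6 - \frac{-801 - 1322}{9} = 6 - - \frac{2123}{9} = 6 + \frac{2123}{9} = \frac{2177}{9} \approx 241.89$)
$\left(-2936 + 3248\right) + C = \left(-2936 + 3248\right) + \frac{2177}{9} = 312 + \frac{2177}{9} = \frac{4985}{9}$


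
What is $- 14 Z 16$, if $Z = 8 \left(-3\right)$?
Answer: $5376$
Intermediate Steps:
$Z = -24$
$- 14 Z 16 = \left(-14\right) \left(-24\right) 16 = 336 \cdot 16 = 5376$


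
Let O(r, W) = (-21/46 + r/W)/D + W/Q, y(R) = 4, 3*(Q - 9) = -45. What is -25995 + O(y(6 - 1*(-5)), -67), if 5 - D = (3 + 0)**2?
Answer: -960981319/36984 ≈ -25984.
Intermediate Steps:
Q = -6 (Q = 9 + (1/3)*(-45) = 9 - 15 = -6)
D = -4 (D = 5 - (3 + 0)**2 = 5 - 1*3**2 = 5 - 1*9 = 5 - 9 = -4)
O(r, W) = 21/184 - W/6 - r/(4*W) (O(r, W) = (-21/46 + r/W)/(-4) + W/(-6) = (-21*1/46 + r/W)*(-1/4) + W*(-1/6) = (-21/46 + r/W)*(-1/4) - W/6 = (21/184 - r/(4*W)) - W/6 = 21/184 - W/6 - r/(4*W))
-25995 + O(y(6 - 1*(-5)), -67) = -25995 + (21/184 - 1/6*(-67) - 1/4*4/(-67)) = -25995 + (21/184 + 67/6 - 1/4*4*(-1/67)) = -25995 + (21/184 + 67/6 + 1/67) = -25995 + 417761/36984 = -960981319/36984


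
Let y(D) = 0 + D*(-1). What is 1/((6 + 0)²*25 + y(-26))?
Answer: 1/926 ≈ 0.0010799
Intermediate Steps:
y(D) = -D (y(D) = 0 - D = -D)
1/((6 + 0)²*25 + y(-26)) = 1/((6 + 0)²*25 - 1*(-26)) = 1/(6²*25 + 26) = 1/(36*25 + 26) = 1/(900 + 26) = 1/926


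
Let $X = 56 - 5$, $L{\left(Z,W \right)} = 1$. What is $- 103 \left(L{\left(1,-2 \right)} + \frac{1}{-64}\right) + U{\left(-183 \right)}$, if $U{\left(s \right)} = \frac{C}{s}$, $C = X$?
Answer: $- \frac{396917}{3904} \approx -101.67$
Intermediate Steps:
$X = 51$
$C = 51$
$U{\left(s \right)} = \frac{51}{s}$
$- 103 \left(L{\left(1,-2 \right)} + \frac{1}{-64}\right) + U{\left(-183 \right)} = - 103 \left(1 + \frac{1}{-64}\right) + \frac{51}{-183} = - 103 \left(1 - \frac{1}{64}\right) + 51 \left(- \frac{1}{183}\right) = \left(-103\right) \frac{63}{64} - \frac{17}{61} = - \frac{6489}{64} - \frac{17}{61} = - \frac{396917}{3904}$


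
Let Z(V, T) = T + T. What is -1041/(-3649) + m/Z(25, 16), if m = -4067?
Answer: -14807171/116768 ≈ -126.81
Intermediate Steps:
Z(V, T) = 2*T
-1041/(-3649) + m/Z(25, 16) = -1041/(-3649) - 4067/(2*16) = -1041*(-1/3649) - 4067/32 = 1041/3649 - 4067*1/32 = 1041/3649 - 4067/32 = -14807171/116768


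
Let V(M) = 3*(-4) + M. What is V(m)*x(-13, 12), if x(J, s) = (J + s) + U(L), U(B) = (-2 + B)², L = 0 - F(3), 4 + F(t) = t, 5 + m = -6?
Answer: 0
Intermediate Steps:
m = -11 (m = -5 - 6 = -11)
F(t) = -4 + t
V(M) = -12 + M
L = 1 (L = 0 - (-4 + 3) = 0 - 1*(-1) = 0 + 1 = 1)
x(J, s) = 1 + J + s (x(J, s) = (J + s) + (-2 + 1)² = (J + s) + (-1)² = (J + s) + 1 = 1 + J + s)
V(m)*x(-13, 12) = (-12 - 11)*(1 - 13 + 12) = -23*0 = 0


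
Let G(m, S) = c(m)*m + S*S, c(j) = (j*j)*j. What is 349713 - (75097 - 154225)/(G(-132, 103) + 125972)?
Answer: 225518373339/644867 ≈ 3.4971e+5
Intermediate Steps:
c(j) = j³ (c(j) = j²*j = j³)
G(m, S) = S² + m⁴ (G(m, S) = m³*m + S*S = m⁴ + S² = S² + m⁴)
349713 - (75097 - 154225)/(G(-132, 103) + 125972) = 349713 - (75097 - 154225)/((103² + (-132)⁴) + 125972) = 349713 - (-79128)/((10609 + 303595776) + 125972) = 349713 - (-79128)/(303606385 + 125972) = 349713 - (-79128)/303732357 = 349713 - 1*(-168/644867) = 349713 + 168/644867 = 225518373339/644867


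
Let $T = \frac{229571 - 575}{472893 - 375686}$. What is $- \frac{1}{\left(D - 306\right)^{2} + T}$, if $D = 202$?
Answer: $- \frac{97207}{1051619908} \approx -9.2436 \cdot 10^{-5}$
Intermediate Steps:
$T = \frac{228996}{97207} \approx 2.3558$
$- \frac{1}{\left(D - 306\right)^{2} + T} = - \frac{1}{\left(202 - 306\right)^{2} + \frac{228996}{97207}} = - \frac{1}{\left(-104\right)^{2} + \frac{228996}{97207}} = - \frac{1}{10816 + \frac{228996}{97207}} = - \frac{1}{\frac{1051619908}{97207}} = \left(-1\right) \frac{97207}{1051619908} = - \frac{97207}{1051619908}$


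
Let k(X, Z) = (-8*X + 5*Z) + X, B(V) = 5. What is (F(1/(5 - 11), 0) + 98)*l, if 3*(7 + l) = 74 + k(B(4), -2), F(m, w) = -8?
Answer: 240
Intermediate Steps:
k(X, Z) = -7*X + 5*Z
l = 8/3 (l = -7 + (74 + (-7*5 + 5*(-2)))/3 = -7 + (74 + (-35 - 10))/3 = -7 + (74 - 45)/3 = -7 + (1/3)*29 = -7 + 29/3 = 8/3 ≈ 2.6667)
(F(1/(5 - 11), 0) + 98)*l = (-8 + 98)*(8/3) = 90*(8/3) = 240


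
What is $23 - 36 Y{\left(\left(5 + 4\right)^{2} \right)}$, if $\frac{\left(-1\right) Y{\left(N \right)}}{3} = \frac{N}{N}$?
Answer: $131$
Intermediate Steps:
$Y{\left(N \right)} = -3$ ($Y{\left(N \right)} = - 3 \frac{N}{N} = \left(-3\right) 1 = -3$)
$23 - 36 Y{\left(\left(5 + 4\right)^{2} \right)} = 23 - -108 = 23 + 108 = 131$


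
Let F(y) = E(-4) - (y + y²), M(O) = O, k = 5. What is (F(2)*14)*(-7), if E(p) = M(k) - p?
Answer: -294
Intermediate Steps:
E(p) = 5 - p
F(y) = 9 - y - y² (F(y) = (5 - 1*(-4)) - (y + y²) = (5 + 4) + (-y - y²) = 9 + (-y - y²) = 9 - y - y²)
(F(2)*14)*(-7) = ((9 - 1*2 - 1*2²)*14)*(-7) = ((9 - 2 - 1*4)*14)*(-7) = ((9 - 2 - 4)*14)*(-7) = (3*14)*(-7) = 42*(-7) = -294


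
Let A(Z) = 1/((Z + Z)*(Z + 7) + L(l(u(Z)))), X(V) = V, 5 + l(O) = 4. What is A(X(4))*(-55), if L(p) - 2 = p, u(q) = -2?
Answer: -55/89 ≈ -0.61798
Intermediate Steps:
l(O) = -1 (l(O) = -5 + 4 = -1)
L(p) = 2 + p
A(Z) = 1/(1 + 2*Z*(7 + Z)) (A(Z) = 1/((Z + Z)*(Z + 7) + (2 - 1)) = 1/((2*Z)*(7 + Z) + 1) = 1/(2*Z*(7 + Z) + 1) = 1/(1 + 2*Z*(7 + Z)))
A(X(4))*(-55) = -55/(1 + 2*4² + 14*4) = -55/(1 + 2*16 + 56) = -55/(1 + 32 + 56) = -55/89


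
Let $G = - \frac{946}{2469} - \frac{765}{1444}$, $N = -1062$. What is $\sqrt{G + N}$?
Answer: $\frac{i \sqrt{9356363003829}}{93822} \approx 32.602 i$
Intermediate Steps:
$G = - \frac{3254809}{3565236}$ ($G = \left(-946\right) \frac{1}{2469} - \frac{765}{1444} = - \frac{946}{2469} - \frac{765}{1444} = - \frac{3254809}{3565236} \approx -0.91293$)
$\sqrt{G + N} = \sqrt{- \frac{3254809}{3565236} - 1062} = \sqrt{- \frac{3789535441}{3565236}} = \frac{i \sqrt{9356363003829}}{93822}$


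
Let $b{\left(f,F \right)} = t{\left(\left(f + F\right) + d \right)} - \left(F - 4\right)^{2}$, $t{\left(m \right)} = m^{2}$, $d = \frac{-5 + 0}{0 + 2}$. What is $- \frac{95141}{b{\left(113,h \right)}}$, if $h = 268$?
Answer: $- \frac{380564}{294265} \approx -1.2933$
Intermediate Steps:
$d = - \frac{5}{2} \approx -2.5$
$b{\left(f,F \right)} = \left(- \frac{5}{2} + F + f\right)^{2} - \left(-4 + F\right)^{2}$ ($b{\left(f,F \right)} = \left(\left(f + F\right) - \frac{5}{2}\right)^{2} - \left(F - 4\right)^{2} = \left(\left(F + f\right) - \frac{5}{2}\right)^{2} - \left(-4 + F\right)^{2} = \left(- \frac{5}{2} + F + f\right)^{2} - \left(-4 + F\right)^{2}$)
$- \frac{95141}{b{\left(113,h \right)}} = - \frac{95141}{- \left(-4 + 268\right)^{2} + \frac{\left(-5 + 2 \cdot 268 + 2 \cdot 113\right)^{2}}{4}} = - \frac{95141}{- 264^{2} + \frac{\left(-5 + 536 + 226\right)^{2}}{4}} = - \frac{95141}{\left(-1\right) 69696 + \frac{757^{2}}{4}} = - \frac{95141}{-69696 + \frac{1}{4} \cdot 573049} = - \frac{95141}{-69696 + \frac{573049}{4}} = - \frac{95141}{\frac{294265}{4}} = \left(-95141\right) \frac{4}{294265} = - \frac{380564}{294265}$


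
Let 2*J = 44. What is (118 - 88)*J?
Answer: 660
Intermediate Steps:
J = 22 (J = (½)*44 = 22)
(118 - 88)*J = (118 - 88)*22 = 30*22 = 660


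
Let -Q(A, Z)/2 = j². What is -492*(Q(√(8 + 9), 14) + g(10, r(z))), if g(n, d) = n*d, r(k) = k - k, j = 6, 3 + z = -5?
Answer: 35424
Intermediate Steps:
z = -8 (z = -3 - 5 = -8)
r(k) = 0
g(n, d) = d*n
Q(A, Z) = -72 (Q(A, Z) = -2*6² = -2*36 = -72)
-492*(Q(√(8 + 9), 14) + g(10, r(z))) = -492*(-72 + 0*10) = -492*(-72 + 0) = -492*(-72) = 35424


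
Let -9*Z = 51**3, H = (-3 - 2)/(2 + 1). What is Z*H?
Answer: 24565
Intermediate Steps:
H = -5/3 ≈ -1.6667
Z = -14739 (Z = -1/9*51**3 = -1/9*132651 = -14739)
Z*H = -14739*(-5/3) = 24565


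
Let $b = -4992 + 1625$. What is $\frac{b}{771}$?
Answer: $- \frac{3367}{771} \approx -4.3671$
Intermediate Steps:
$b = -3367$
$\frac{b}{771} = - \frac{3367}{771}$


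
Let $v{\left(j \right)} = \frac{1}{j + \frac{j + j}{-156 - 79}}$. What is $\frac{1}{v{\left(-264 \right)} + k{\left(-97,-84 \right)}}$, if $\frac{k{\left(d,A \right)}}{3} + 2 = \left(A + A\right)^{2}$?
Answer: $\frac{61512}{5207974757} \approx 1.1811 \cdot 10^{-5}$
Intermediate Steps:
$k{\left(d,A \right)} = -6 + 12 A^{2}$ ($k{\left(d,A \right)} = -6 + 3 \left(A + A\right)^{2} = -6 + 3 \left(2 A\right)^{2} = -6 + 3 \cdot 4 A^{2} = -6 + 12 A^{2}$)
$v{\left(j \right)} = \frac{235}{233 j}$ ($v{\left(j \right)} = \frac{1}{j + \frac{2 j}{-235}} = \frac{1}{j + 2 j \left(- \frac{1}{235}\right)} = \frac{1}{j - \frac{2 j}{235}} = \frac{1}{\frac{233}{235} j} = \frac{235}{233 j}$)
$\frac{1}{v{\left(-264 \right)} + k{\left(-97,-84 \right)}} = \frac{1}{\frac{235}{233 \left(-264\right)} - \left(6 - 12 \left(-84\right)^{2}\right)} = \frac{1}{\frac{235}{233} \left(- \frac{1}{264}\right) + \left(-6 + 12 \cdot 7056\right)} = \frac{1}{- \frac{235}{61512} + \left(-6 + 84672\right)} = \frac{1}{- \frac{235}{61512} + 84666} = \frac{1}{\frac{5207974757}{61512}} = \frac{61512}{5207974757}$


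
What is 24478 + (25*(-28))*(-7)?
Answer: 29378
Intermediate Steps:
24478 + (25*(-28))*(-7) = 24478 - 700*(-7) = 24478 + 4900 = 29378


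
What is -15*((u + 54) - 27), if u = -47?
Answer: 300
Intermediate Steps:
-15*((u + 54) - 27) = -15*((-47 + 54) - 27) = -15*(7 - 27) = -15*(-20) = 300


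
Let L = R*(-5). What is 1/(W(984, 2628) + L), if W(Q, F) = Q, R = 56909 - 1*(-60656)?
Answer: -1/586841 ≈ -1.7040e-6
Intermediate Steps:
R = 117565 (R = 56909 + 60656 = 117565)
L = -587825 (L = 117565*(-5) = -587825)
1/(W(984, 2628) + L) = 1/(984 - 587825) = 1/(-586841) = -1/586841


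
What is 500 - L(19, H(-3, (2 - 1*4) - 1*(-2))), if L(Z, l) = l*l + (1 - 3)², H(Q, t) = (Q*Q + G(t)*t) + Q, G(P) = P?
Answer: 460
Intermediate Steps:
H(Q, t) = Q + Q² + t² (H(Q, t) = (Q*Q + t*t) + Q = (Q² + t²) + Q = Q + Q² + t²)
L(Z, l) = 4 + l² (L(Z, l) = l² + (-2)² = l² + 4 = 4 + l²)
500 - L(19, H(-3, (2 - 1*4) - 1*(-2))) = 500 - (4 + (-3 + (-3)² + ((2 - 1*4) - 1*(-2))²)²) = 500 - (4 + (-3 + 9 + ((2 - 4) + 2)²)²) = 500 - (4 + (-3 + 9 + (-2 + 2)²)²) = 500 - (4 + (-3 + 9 + 0²)²) = 500 - (4 + (-3 + 9 + 0)²) = 500 - (4 + 6²) = 500 - (4 + 36) = 500 - 1*40 = 500 - 40 = 460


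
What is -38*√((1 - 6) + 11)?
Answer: -38*√6 ≈ -93.081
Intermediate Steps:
-38*√((1 - 6) + 11) = -38*√(-5 + 11) = -38*√6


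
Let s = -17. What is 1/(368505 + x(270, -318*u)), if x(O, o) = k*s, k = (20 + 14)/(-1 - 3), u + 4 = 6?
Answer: 2/737299 ≈ 2.7126e-6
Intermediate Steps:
u = 2 (u = -4 + 6 = 2)
k = -17/2 (k = 34/(-4) = 34*(-¼) = -17/2 ≈ -8.5000)
x(O, o) = 289/2 (x(O, o) = -17/2*(-17) = 289/2)
1/(368505 + x(270, -318*u)) = 1/(368505 + 289/2) = 1/(737299/2) = 2/737299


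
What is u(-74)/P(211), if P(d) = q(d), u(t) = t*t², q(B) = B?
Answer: -405224/211 ≈ -1920.5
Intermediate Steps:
u(t) = t³
P(d) = d
u(-74)/P(211) = (-74)³/211 = -405224*1/211 = -405224/211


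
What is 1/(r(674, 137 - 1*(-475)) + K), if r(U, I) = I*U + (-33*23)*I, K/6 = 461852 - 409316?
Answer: 1/263196 ≈ 3.7995e-6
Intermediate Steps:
K = 315216 (K = 6*(461852 - 409316) = 6*52536 = 315216)
r(U, I) = -759*I + I*U (r(U, I) = I*U - 759*I = -759*I + I*U)
1/(r(674, 137 - 1*(-475)) + K) = 1/((137 - 1*(-475))*(-759 + 674) + 315216) = 1/((137 + 475)*(-85) + 315216) = 1/(612*(-85) + 315216) = 1/(-52020 + 315216) = 1/263196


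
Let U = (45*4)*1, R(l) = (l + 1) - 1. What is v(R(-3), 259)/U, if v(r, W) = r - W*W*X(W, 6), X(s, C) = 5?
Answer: -83852/45 ≈ -1863.4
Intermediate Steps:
R(l) = l (R(l) = (1 + l) - 1 = l)
U = 180 (U = 180*1 = 180)
v(r, W) = r - 5*W² (v(r, W) = r - W*W*5 = r - W²*5 = r - 5*W²)
v(R(-3), 259)/U = (-3 - 5*259²)/180 = (-3 - 5*67081)*(1/180) = (-3 - 335405)*(1/180) = -335408*1/180 = -83852/45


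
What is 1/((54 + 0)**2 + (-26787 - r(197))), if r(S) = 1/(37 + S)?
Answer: -234/5585815 ≈ -4.1892e-5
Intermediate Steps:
1/((54 + 0)**2 + (-26787 - r(197))) = 1/((54 + 0)**2 + (-26787 - 1/(37 + 197))) = 1/(54**2 + (-26787 - 1/234)) = 1/(2916 + (-26787 - 1*1/234)) = 1/(2916 + (-26787 - 1/234)) = 1/(2916 - 6268159/234) = 1/(-5585815/234) = -234/5585815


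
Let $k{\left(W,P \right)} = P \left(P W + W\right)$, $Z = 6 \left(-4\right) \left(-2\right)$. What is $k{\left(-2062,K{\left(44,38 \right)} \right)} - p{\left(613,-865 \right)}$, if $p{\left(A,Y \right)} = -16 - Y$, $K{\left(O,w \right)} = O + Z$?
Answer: $-17643321$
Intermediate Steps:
$Z = 48$ ($Z = \left(-24\right) \left(-2\right) = 48$)
$K{\left(O,w \right)} = 48 + O$ ($K{\left(O,w \right)} = O + 48 = 48 + O$)
$k{\left(W,P \right)} = P \left(W + P W\right)$
$k{\left(-2062,K{\left(44,38 \right)} \right)} - p{\left(613,-865 \right)} = \left(48 + 44\right) \left(-2062\right) \left(1 + \left(48 + 44\right)\right) - \left(-16 - -865\right) = 92 \left(-2062\right) \left(1 + 92\right) - \left(-16 + 865\right) = 92 \left(-2062\right) 93 - 849 = -17642472 - 849 = -17643321$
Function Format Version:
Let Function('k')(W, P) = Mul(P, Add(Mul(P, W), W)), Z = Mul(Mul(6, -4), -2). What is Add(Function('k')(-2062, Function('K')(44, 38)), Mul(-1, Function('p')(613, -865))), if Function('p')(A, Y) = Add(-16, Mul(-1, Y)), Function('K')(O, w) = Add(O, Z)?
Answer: -17643321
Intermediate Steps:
Z = 48 (Z = Mul(-24, -2) = 48)
Function('K')(O, w) = Add(48, O) (Function('K')(O, w) = Add(O, 48) = Add(48, O))
Function('k')(W, P) = Mul(P, Add(W, Mul(P, W)))
Add(Function('k')(-2062, Function('K')(44, 38)), Mul(-1, Function('p')(613, -865))) = Add(Mul(Add(48, 44), -2062, Add(1, Add(48, 44))), Mul(-1, Add(-16, Mul(-1, -865)))) = Add(Mul(92, -2062, Add(1, 92)), Mul(-1, Add(-16, 865))) = Add(Mul(92, -2062, 93), Mul(-1, 849)) = Add(-17642472, -849) = -17643321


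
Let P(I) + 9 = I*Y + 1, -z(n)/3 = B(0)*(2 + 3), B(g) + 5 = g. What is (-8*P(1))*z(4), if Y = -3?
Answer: 6600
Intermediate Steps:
B(g) = -5 + g
z(n) = 75 (z(n) = -3*(-5 + 0)*(2 + 3) = -(-15)*5 = -3*(-25) = 75)
P(I) = -8 - 3*I (P(I) = -9 + (I*(-3) + 1) = -9 + (-3*I + 1) = -9 + (1 - 3*I) = -8 - 3*I)
(-8*P(1))*z(4) = -8*(-8 - 3*1)*75 = -8*(-8 - 3)*75 = -8*(-11)*75 = 88*75 = 6600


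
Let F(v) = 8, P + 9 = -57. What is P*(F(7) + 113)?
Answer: -7986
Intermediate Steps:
P = -66 (P = -9 - 57 = -66)
P*(F(7) + 113) = -66*(8 + 113) = -66*121 = -7986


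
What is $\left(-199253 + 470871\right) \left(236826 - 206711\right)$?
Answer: $8179776070$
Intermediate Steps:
$\left(-199253 + 470871\right) \left(236826 - 206711\right) = 271618 \cdot 30115 = 8179776070$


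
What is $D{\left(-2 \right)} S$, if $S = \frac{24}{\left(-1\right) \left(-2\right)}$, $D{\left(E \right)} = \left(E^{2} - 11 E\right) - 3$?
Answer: $276$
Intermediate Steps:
$D{\left(E \right)} = -3 + E^{2} - 11 E$
$S = 12$ ($S = \frac{24}{2} = 24 \cdot \frac{1}{2} = 12$)
$D{\left(-2 \right)} S = \left(-3 + \left(-2\right)^{2} - -22\right) 12 = \left(-3 + 4 + 22\right) 12 = 23 \cdot 12 = 276$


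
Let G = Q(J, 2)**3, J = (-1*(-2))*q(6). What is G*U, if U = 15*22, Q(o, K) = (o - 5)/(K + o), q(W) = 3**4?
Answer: 638532345/2205472 ≈ 289.52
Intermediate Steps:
q(W) = 81
J = 162 (J = -1*(-2)*81 = 2*81 = 162)
Q(o, K) = (-5 + o)/(K + o)
U = 330
G = 3869893/4410944 (G = ((-5 + 162)/(2 + 162))**3 = (157/164)**3 = 3869893/4410944 ≈ 0.87734)
G*U = (3869893/4410944)*330 = 638532345/2205472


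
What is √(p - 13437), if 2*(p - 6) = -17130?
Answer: 6*I*√611 ≈ 148.31*I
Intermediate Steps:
p = -8559 (p = 6 + (½)*(-17130) = 6 - 8565 = -8559)
√(p - 13437) = √(-8559 - 13437) = √(-21996) = 6*I*√611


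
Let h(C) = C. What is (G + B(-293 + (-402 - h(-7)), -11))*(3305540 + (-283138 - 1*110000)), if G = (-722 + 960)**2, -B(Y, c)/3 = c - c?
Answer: 164970098888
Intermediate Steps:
B(Y, c) = 0 (B(Y, c) = -3*(c - c) = -3*0 = 0)
G = 56644 (G = 238**2 = 56644)
(G + B(-293 + (-402 - h(-7)), -11))*(3305540 + (-283138 - 1*110000)) = (56644 + 0)*(3305540 + (-283138 - 1*110000)) = 56644*(3305540 + (-283138 - 110000)) = 56644*(3305540 - 393138) = 56644*2912402 = 164970098888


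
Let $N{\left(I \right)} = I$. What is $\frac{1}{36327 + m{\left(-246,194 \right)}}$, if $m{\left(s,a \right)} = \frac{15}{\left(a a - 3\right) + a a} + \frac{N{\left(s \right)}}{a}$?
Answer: $\frac{7301093}{265217548779} \approx 2.7529 \cdot 10^{-5}$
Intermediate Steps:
$m{\left(s,a \right)} = \frac{15}{-3 + 2 a^{2}} + \frac{s}{a}$ ($m{\left(s,a \right)} = \frac{15}{\left(a a - 3\right) + a a} + \frac{s}{a} = \frac{15}{\left(a^{2} - 3\right) + a^{2}} + \frac{s}{a} = \frac{15}{\left(-3 + a^{2}\right) + a^{2}} + \frac{s}{a} = \frac{15}{-3 + 2 a^{2}} + \frac{s}{a}$)
$\frac{1}{36327 + m{\left(-246,194 \right)}} = \frac{1}{36327 + \frac{\left(-3\right) \left(-246\right) + 15 \cdot 194 + 2 \left(-246\right) 194^{2}}{194 \left(-3 + 2 \cdot 194^{2}\right)}} = \frac{1}{36327 + \frac{738 + 2910 + 2 \left(-246\right) 37636}{194 \left(-3 + 2 \cdot 37636\right)}} = \frac{1}{36327 + \frac{738 + 2910 - 18516912}{194 \left(-3 + 75272\right)}} = \frac{1}{36327 + \frac{1}{194} \cdot \frac{1}{75269} \left(-18513264\right)} = \frac{1}{36327 - \frac{9256632}{7301093}} = \frac{1}{\frac{265217548779}{7301093}} = \frac{7301093}{265217548779}$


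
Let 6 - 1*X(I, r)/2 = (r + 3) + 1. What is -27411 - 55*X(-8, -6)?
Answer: -28291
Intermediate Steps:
X(I, r) = 4 - 2*r (X(I, r) = 12 - 2*((r + 3) + 1) = 12 - 2*((3 + r) + 1) = 12 - 2*(4 + r) = 12 + (-8 - 2*r) = 4 - 2*r)
-27411 - 55*X(-8, -6) = -27411 - 55*(4 - 2*(-6)) = -27411 - 55*(4 + 12) = -27411 - 55*16 = -27411 - 1*880 = -27411 - 880 = -28291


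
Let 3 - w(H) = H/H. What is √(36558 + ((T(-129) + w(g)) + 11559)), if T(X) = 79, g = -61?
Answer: √48198 ≈ 219.54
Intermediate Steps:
w(H) = 2 (w(H) = 3 - H/H = 3 - 1*1 = 3 - 1 = 2)
√(36558 + ((T(-129) + w(g)) + 11559)) = √(36558 + ((79 + 2) + 11559)) = √(36558 + (81 + 11559)) = √(36558 + 11640) = √48198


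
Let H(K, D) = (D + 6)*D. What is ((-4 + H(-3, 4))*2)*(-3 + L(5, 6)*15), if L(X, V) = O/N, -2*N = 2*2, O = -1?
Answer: 324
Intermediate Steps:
N = -2 ≈ -2.0000
H(K, D) = D*(6 + D) (H(K, D) = (6 + D)*D = D*(6 + D))
L(X, V) = ½ (L(X, V) = -1/(-2) = -1*(-½) = ½)
((-4 + H(-3, 4))*2)*(-3 + L(5, 6)*15) = ((-4 + 4*(6 + 4))*2)*(-3 + (½)*15) = ((-4 + 4*10)*2)*(-3 + 15/2) = ((-4 + 40)*2)*(9/2) = (36*2)*(9/2) = 72*(9/2) = 324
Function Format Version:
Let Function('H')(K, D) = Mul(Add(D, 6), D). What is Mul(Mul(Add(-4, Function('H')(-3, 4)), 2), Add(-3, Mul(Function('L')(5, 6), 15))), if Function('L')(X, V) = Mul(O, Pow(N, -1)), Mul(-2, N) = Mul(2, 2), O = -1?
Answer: 324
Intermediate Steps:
N = -2 (N = Mul(Rational(-1, 2), Mul(2, 2)) = Mul(Rational(-1, 2), 4) = -2)
Function('H')(K, D) = Mul(D, Add(6, D)) (Function('H')(K, D) = Mul(Add(6, D), D) = Mul(D, Add(6, D)))
Function('L')(X, V) = Rational(1, 2) (Function('L')(X, V) = Mul(-1, Pow(-2, -1)) = Mul(-1, Rational(-1, 2)) = Rational(1, 2))
Mul(Mul(Add(-4, Function('H')(-3, 4)), 2), Add(-3, Mul(Function('L')(5, 6), 15))) = Mul(Mul(Add(-4, Mul(4, Add(6, 4))), 2), Add(-3, Mul(Rational(1, 2), 15))) = Mul(Mul(Add(-4, Mul(4, 10)), 2), Add(-3, Rational(15, 2))) = Mul(Mul(Add(-4, 40), 2), Rational(9, 2)) = Mul(Mul(36, 2), Rational(9, 2)) = Mul(72, Rational(9, 2)) = 324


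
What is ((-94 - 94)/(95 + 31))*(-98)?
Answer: 1316/9 ≈ 146.22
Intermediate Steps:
((-94 - 94)/(95 + 31))*(-98) = -188/126*(-98) = -188*1/126*(-98) = -94/63*(-98) = 1316/9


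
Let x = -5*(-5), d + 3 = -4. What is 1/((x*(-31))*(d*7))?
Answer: 1/37975 ≈ 2.6333e-5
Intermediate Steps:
d = -7 (d = -3 - 4 = -7)
x = 25
1/((x*(-31))*(d*7)) = 1/((25*(-31))*(-7*7)) = 1/(-775*(-49)) = 1/37975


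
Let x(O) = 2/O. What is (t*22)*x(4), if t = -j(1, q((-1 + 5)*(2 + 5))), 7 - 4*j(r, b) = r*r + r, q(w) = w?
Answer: -55/4 ≈ -13.750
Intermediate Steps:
j(r, b) = 7/4 - r/4 - r²/4 (j(r, b) = 7/4 - (r*r + r)/4 = 7/4 - (r² + r)/4 = 7/4 - (r + r²)/4 = 7/4 + (-r/4 - r²/4) = 7/4 - r/4 - r²/4)
t = -5/4 (t = -(7/4 - ¼*1 - ¼*1²) = -(7/4 - ¼ - ¼*1) = -(7/4 - ¼ - ¼) = -1*5/4 = -5/4 ≈ -1.2500)
(t*22)*x(4) = (-5/4*22)*(2/4) = -55/4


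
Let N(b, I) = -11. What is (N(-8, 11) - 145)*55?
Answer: -8580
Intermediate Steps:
(N(-8, 11) - 145)*55 = (-11 - 145)*55 = -156*55 = -8580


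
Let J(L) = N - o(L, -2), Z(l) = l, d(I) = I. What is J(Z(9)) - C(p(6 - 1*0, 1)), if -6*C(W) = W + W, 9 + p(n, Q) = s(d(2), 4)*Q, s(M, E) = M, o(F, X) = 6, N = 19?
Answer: 32/3 ≈ 10.667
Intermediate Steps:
J(L) = 13 (J(L) = 19 - 1*6 = 19 - 6 = 13)
p(n, Q) = -9 + 2*Q
C(W) = -W/3 (C(W) = -(W + W)/6 = -W/3)
J(Z(9)) - C(p(6 - 1*0, 1)) = 13 - (-1)*(-9 + 2*1)/3 = 13 - (-1)*(-9 + 2)/3 = 13 - (-1)*(-7)/3 = 13 - 1*7/3 = 13 - 7/3 = 32/3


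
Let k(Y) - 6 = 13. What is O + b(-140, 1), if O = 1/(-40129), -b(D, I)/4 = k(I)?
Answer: -3049805/40129 ≈ -76.000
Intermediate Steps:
k(Y) = 19 (k(Y) = 6 + 13 = 19)
b(D, I) = -76 (b(D, I) = -4*19 = -76)
O = -1/40129 ≈ -2.4920e-5
O + b(-140, 1) = -1/40129 - 76 = -3049805/40129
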